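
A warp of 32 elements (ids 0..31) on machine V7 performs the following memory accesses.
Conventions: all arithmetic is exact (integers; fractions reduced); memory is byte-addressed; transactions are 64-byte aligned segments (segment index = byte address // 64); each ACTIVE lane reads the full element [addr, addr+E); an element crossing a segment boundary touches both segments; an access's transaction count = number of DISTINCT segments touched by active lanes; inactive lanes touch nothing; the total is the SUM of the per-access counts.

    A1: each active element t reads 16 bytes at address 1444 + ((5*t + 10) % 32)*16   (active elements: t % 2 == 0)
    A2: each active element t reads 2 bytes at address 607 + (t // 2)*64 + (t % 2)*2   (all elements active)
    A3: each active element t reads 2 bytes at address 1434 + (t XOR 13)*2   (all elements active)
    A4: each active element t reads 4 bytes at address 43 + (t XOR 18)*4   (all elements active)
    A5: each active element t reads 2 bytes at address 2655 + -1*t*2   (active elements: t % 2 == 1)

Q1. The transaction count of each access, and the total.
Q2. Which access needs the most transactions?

A1: 9 transactions
A2: 16 transactions
A3: 2 transactions
A4: 3 transactions
A5: 2 transactions

Answer: 9,16,2,3,2; total 32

Answer: A2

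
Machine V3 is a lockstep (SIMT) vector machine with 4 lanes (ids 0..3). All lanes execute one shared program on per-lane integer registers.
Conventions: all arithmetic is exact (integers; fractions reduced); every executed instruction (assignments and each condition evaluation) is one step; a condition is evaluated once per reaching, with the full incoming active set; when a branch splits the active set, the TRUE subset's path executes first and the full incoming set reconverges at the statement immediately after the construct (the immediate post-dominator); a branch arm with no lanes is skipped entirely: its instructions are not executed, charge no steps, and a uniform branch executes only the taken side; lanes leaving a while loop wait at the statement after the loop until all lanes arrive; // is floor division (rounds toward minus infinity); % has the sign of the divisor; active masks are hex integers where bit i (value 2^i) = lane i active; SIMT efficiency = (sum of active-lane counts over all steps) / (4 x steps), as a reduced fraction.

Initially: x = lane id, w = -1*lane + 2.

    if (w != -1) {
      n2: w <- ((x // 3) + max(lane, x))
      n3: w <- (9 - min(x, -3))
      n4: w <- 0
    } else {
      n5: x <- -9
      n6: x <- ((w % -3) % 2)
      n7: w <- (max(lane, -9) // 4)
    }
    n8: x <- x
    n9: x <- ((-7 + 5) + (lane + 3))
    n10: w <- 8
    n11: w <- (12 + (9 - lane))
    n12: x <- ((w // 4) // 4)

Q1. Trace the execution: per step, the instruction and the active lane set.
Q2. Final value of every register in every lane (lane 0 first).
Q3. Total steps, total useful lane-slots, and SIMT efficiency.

step 0: eval (w != -1)               0xf
step 1: w <- ((x // 3) + max(lane, x)) 0x7
step 2: w <- (9 - min(x, -3))        0x7
step 3: w <- 0                       0x7
step 4: x <- -9                      0x8
step 5: x <- ((w % -3) % 2)          0x8
step 6: w <- (max(lane, -9) // 4)    0x8
step 7: x <- x                       0xf
step 8: x <- ((-7 + 5) + (lane + 3)) 0xf
step 9: w <- 8                       0xf
step 10: w <- (12 + (9 - lane))       0xf
step 11: x <- ((w // 4) // 4)         0xf

Answer: 12 steps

x: 1,1,1,1
w: 21,20,19,18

steps = 12; useful = 36; efficiency = 36/48 = 3/4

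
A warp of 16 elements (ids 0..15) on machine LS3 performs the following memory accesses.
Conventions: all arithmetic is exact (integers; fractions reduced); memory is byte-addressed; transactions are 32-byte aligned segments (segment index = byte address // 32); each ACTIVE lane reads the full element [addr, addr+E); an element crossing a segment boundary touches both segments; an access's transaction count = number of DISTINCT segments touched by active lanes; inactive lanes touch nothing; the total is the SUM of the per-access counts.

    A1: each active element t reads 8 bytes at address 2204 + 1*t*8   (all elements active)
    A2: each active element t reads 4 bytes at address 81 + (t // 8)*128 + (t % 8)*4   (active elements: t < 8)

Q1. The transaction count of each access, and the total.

A1: 5 transactions
A2: 2 transactions

Answer: 5,2; total 7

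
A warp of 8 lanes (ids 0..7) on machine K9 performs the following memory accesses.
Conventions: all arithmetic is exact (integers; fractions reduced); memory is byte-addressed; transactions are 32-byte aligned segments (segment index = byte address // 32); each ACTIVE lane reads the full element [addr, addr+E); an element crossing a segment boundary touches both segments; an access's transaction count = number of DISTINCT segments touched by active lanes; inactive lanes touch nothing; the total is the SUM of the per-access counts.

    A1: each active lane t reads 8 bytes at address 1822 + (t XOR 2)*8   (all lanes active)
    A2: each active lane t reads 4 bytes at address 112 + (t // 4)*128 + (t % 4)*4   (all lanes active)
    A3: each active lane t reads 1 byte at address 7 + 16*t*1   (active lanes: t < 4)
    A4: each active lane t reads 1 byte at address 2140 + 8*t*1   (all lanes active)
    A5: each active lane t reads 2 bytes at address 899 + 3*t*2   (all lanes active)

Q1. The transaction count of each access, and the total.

A1: 3 transactions
A2: 2 transactions
A3: 2 transactions
A4: 3 transactions
A5: 2 transactions

Answer: 3,2,2,3,2; total 12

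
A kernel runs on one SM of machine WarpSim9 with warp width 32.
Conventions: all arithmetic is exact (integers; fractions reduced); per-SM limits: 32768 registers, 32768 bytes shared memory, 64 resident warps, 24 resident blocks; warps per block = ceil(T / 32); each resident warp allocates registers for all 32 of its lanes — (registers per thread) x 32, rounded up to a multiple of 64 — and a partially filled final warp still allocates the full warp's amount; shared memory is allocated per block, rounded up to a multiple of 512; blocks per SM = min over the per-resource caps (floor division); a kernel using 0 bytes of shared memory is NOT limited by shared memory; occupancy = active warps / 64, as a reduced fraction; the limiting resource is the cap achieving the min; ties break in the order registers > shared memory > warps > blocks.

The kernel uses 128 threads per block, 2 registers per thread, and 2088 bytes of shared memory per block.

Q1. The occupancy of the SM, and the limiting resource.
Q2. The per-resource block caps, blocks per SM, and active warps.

Answer: occupancy 3/4, limited by shared memory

registers: 128 blocks
shared memory: 12 blocks
warps: 16 blocks
blocks: 24 blocks

Answer: 12 blocks, 48 active warps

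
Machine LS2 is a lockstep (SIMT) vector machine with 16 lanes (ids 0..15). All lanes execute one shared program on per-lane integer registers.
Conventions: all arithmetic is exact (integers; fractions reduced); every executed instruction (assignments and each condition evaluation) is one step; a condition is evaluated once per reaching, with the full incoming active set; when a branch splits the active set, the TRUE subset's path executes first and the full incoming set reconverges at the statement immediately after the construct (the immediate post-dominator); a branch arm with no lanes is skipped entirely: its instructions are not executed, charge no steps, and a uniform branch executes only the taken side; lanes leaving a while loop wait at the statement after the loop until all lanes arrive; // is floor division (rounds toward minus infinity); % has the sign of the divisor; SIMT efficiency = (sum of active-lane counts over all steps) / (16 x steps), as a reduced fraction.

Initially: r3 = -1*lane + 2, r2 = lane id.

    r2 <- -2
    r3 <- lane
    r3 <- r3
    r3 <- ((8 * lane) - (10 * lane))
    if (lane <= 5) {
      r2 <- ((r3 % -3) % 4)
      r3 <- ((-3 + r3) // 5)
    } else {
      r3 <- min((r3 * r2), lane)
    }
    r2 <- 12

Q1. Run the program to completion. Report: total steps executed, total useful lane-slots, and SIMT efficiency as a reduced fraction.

Answer: 9 steps, 118 useful, 59/72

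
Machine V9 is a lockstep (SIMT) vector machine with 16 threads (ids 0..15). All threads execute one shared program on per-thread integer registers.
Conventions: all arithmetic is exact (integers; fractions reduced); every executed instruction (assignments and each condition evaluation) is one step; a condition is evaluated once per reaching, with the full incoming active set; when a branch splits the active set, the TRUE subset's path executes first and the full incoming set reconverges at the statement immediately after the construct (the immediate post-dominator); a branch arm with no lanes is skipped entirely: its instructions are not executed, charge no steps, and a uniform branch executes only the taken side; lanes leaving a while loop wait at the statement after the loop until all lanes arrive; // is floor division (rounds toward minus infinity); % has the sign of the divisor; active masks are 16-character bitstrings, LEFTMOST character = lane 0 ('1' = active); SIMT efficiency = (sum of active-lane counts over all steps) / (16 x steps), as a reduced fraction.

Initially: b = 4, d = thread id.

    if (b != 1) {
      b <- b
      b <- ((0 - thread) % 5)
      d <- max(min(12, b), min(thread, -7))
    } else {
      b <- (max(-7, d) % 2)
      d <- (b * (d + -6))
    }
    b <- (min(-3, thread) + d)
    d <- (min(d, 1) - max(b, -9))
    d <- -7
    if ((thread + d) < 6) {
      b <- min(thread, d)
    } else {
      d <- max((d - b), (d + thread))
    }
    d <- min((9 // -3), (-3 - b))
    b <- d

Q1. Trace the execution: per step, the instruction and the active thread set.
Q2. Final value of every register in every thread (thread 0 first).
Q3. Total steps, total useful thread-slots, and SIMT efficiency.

step 0: eval (b != 1)                1111111111111111
step 1: b <- b                       1111111111111111
step 2: b <- ((0 - thread) % 5)      1111111111111111
step 3: d <- max(min(12, b), min(thread, -7)) 1111111111111111
step 4: b <- (min(-3, thread) + d)   1111111111111111
step 5: d <- (min(d, 1) - max(b, -9)) 1111111111111111
step 6: d <- -7                      1111111111111111
step 7: eval ((thread + d) < 6)      1111111111111111
step 8: b <- min(thread, d)          1111111111111000
step 9: d <- max((d - b), (d + thread)) 0000000000000111
step 10: d <- min((9 // -3), (-3 - b)) 1111111111111111
step 11: b <- d                       1111111111111111

Answer: 12 steps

b: -3,-3,-3,-3,-3,-3,-3,-3,-3,-3,-3,-3,-3,-3,-3,-3
d: -3,-3,-3,-3,-3,-3,-3,-3,-3,-3,-3,-3,-3,-3,-3,-3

steps = 12; useful = 176; efficiency = 176/192 = 11/12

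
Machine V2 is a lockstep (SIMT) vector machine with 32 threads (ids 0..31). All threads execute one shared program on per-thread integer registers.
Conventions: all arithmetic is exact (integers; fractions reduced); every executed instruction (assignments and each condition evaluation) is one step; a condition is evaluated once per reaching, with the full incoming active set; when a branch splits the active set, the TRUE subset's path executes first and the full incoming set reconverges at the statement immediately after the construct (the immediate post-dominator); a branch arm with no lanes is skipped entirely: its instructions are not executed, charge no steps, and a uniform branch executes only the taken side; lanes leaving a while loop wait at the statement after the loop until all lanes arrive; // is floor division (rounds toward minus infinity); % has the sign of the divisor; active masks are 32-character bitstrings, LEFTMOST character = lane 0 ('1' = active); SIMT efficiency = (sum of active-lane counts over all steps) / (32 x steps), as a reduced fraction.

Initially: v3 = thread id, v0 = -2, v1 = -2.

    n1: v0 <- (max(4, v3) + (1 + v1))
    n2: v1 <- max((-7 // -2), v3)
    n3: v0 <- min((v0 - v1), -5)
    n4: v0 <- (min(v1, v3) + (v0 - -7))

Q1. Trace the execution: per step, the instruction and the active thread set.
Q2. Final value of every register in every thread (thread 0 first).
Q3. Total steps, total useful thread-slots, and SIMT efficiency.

step 0: v0 <- (max(4, v3) + (1 + v1)) 11111111111111111111111111111111
step 1: v1 <- max((-7 // -2), v3)    11111111111111111111111111111111
step 2: v0 <- min((v0 - v1), -5)     11111111111111111111111111111111
step 3: v0 <- (min(v1, v3) + (v0 - -7)) 11111111111111111111111111111111

Answer: 4 steps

v3: 0,1,2,3,4,5,6,7,8,9,10,11,12,13,14,15,16,17,18,19,20,21,22,23,24,25,26,27,28,29,30,31
v0: 2,3,4,5,6,7,8,9,10,11,12,13,14,15,16,17,18,19,20,21,22,23,24,25,26,27,28,29,30,31,32,33
v1: 3,3,3,3,4,5,6,7,8,9,10,11,12,13,14,15,16,17,18,19,20,21,22,23,24,25,26,27,28,29,30,31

steps = 4; useful = 128; efficiency = 128/128 = 1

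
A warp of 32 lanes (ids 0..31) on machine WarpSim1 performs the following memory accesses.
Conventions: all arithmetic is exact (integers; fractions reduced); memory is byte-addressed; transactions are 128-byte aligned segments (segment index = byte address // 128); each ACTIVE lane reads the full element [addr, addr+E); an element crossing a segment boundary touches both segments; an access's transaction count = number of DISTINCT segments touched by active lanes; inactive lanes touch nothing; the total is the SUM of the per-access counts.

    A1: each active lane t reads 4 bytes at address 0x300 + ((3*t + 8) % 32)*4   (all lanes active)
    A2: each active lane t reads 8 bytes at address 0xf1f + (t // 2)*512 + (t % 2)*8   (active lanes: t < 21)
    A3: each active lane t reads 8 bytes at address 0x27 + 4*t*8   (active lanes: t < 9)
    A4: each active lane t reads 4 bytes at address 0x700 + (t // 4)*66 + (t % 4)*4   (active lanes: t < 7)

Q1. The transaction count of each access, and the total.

A1: 1 transaction
A2: 11 transactions
A3: 3 transactions
A4: 1 transaction

Answer: 1,11,3,1; total 16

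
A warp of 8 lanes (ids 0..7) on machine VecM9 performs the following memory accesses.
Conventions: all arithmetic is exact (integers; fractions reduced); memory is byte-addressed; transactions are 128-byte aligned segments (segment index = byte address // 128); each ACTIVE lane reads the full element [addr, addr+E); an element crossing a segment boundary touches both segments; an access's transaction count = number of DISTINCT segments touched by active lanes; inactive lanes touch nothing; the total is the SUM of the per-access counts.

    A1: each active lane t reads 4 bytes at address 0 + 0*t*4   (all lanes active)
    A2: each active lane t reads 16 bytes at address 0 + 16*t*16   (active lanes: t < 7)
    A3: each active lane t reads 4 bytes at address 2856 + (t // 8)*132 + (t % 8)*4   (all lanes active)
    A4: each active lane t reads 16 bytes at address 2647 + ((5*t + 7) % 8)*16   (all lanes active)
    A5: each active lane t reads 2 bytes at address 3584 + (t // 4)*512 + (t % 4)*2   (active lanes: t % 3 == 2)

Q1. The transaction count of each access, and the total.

A1: 1 transaction
A2: 7 transactions
A3: 1 transaction
A4: 2 transactions
A5: 2 transactions

Answer: 1,7,1,2,2; total 13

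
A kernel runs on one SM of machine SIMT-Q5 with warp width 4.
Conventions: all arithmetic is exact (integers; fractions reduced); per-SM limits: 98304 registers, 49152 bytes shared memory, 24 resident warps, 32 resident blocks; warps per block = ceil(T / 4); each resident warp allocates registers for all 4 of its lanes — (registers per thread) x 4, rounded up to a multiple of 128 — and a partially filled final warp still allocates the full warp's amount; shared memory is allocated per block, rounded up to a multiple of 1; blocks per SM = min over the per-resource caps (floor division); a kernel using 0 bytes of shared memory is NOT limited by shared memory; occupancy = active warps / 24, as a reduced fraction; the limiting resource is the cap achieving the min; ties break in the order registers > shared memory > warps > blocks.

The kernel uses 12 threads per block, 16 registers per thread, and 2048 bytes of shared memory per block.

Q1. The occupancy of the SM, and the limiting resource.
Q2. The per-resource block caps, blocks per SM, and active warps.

Answer: occupancy 1, limited by warps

registers: 256 blocks
shared memory: 24 blocks
warps: 8 blocks
blocks: 32 blocks

Answer: 8 blocks, 24 active warps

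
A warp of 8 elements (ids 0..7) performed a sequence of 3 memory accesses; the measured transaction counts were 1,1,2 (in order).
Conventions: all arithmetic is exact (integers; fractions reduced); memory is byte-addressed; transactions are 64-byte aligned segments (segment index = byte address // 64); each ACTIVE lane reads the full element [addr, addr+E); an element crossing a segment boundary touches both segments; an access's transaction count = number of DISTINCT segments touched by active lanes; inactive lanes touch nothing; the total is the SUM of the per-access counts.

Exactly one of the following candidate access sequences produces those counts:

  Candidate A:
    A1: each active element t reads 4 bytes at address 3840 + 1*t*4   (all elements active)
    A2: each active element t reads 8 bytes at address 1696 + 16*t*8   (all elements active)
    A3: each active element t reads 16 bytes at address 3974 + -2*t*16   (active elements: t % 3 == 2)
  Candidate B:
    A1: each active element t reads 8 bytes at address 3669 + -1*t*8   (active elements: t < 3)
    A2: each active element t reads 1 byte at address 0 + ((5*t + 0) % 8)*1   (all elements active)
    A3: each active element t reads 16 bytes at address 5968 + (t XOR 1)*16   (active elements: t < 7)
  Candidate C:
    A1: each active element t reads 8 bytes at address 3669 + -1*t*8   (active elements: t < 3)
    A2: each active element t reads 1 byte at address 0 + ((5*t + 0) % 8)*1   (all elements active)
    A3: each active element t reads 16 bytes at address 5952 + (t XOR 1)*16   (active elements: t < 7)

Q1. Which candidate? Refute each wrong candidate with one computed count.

A: A2 gives 8 transactions, not 1
B: A3 gives 3 transactions, not 2
C: all counts match (1,1,2)

Answer: C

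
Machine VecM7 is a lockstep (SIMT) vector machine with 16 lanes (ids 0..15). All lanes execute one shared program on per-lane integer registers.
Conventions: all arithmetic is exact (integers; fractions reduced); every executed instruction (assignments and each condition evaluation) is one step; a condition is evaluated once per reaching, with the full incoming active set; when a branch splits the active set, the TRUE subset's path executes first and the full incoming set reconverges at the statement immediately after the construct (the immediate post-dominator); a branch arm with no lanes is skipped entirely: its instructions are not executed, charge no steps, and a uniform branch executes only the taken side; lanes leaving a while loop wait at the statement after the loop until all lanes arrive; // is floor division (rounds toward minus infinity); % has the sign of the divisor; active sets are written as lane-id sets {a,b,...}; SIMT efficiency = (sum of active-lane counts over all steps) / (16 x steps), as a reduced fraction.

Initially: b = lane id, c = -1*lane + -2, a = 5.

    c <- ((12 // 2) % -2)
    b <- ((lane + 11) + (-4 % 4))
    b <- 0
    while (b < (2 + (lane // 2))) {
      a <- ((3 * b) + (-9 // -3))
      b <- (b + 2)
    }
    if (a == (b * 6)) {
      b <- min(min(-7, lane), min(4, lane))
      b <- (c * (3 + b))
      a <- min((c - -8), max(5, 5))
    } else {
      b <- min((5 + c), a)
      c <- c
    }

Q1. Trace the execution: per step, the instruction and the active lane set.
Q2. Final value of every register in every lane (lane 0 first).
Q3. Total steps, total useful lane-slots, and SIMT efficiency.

step 0: c <- ((12 // 2) % -2)        {0,1,2,3,4,5,6,7,8,9,10,11,12,13,14,15}
step 1: b <- ((lane + 11) + (-4 % 4)) {0,1,2,3,4,5,6,7,8,9,10,11,12,13,14,15}
step 2: b <- 0                       {0,1,2,3,4,5,6,7,8,9,10,11,12,13,14,15}
step 3: eval (b < (2 + (lane // 2))) {0,1,2,3,4,5,6,7,8,9,10,11,12,13,14,15}
step 4: a <- ((3 * b) + (-9 // -3))  {0,1,2,3,4,5,6,7,8,9,10,11,12,13,14,15}
step 5: b <- (b + 2)                 {0,1,2,3,4,5,6,7,8,9,10,11,12,13,14,15}
step 6: eval (b < (2 + (lane // 2))) {0,1,2,3,4,5,6,7,8,9,10,11,12,13,14,15}
step 7: a <- ((3 * b) + (-9 // -3))  {2,3,4,5,6,7,8,9,10,11,12,13,14,15}
step 8: b <- (b + 2)                 {2,3,4,5,6,7,8,9,10,11,12,13,14,15}
step 9: eval (b < (2 + (lane // 2))) {2,3,4,5,6,7,8,9,10,11,12,13,14,15}
step 10: a <- ((3 * b) + (-9 // -3))  {6,7,8,9,10,11,12,13,14,15}
step 11: b <- (b + 2)                 {6,7,8,9,10,11,12,13,14,15}
step 12: eval (b < (2 + (lane // 2))) {6,7,8,9,10,11,12,13,14,15}
step 13: a <- ((3 * b) + (-9 // -3))  {10,11,12,13,14,15}
step 14: b <- (b + 2)                 {10,11,12,13,14,15}
step 15: eval (b < (2 + (lane // 2))) {10,11,12,13,14,15}
step 16: a <- ((3 * b) + (-9 // -3))  {14,15}
step 17: b <- (b + 2)                 {14,15}
step 18: eval (b < (2 + (lane // 2))) {14,15}
step 19: eval (a == (b * 6))          {0,1,2,3,4,5,6,7,8,9,10,11,12,13,14,15}
step 20: b <- min((5 + c), a)         {0,1,2,3,4,5,6,7,8,9,10,11,12,13,14,15}
step 21: c <- c                       {0,1,2,3,4,5,6,7,8,9,10,11,12,13,14,15}

Answer: 22 steps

b: 3,3,5,5,5,5,5,5,5,5,5,5,5,5,5,5
c: 0,0,0,0,0,0,0,0,0,0,0,0,0,0,0,0
a: 3,3,9,9,9,9,15,15,15,15,21,21,21,21,27,27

steps = 22; useful = 256; efficiency = 256/352 = 8/11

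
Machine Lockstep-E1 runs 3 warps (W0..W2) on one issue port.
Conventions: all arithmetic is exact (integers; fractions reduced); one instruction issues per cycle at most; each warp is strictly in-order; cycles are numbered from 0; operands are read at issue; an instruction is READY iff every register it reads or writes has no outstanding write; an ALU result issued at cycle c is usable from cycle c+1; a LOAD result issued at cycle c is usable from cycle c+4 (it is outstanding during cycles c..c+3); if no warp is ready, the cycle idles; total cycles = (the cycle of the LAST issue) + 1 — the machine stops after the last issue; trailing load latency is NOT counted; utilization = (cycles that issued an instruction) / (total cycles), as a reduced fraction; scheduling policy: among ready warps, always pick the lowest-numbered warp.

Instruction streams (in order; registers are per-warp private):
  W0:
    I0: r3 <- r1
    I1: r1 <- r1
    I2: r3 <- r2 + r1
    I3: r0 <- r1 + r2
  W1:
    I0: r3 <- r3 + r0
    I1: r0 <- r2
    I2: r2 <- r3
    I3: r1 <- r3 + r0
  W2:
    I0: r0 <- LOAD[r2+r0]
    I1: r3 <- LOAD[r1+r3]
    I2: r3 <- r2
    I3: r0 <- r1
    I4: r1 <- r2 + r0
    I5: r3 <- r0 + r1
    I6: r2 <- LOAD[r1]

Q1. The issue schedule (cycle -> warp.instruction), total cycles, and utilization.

cycle 0: W0.I0
cycle 1: W0.I1
cycle 2: W0.I2
cycle 3: W0.I3
cycle 4: W1.I0
cycle 5: W1.I1
cycle 6: W1.I2
cycle 7: W1.I3
cycle 8: W2.I0
cycle 9: W2.I1
cycle 10: idle
cycle 11: idle
cycle 12: idle
cycle 13: W2.I2
cycle 14: W2.I3
cycle 15: W2.I4
cycle 16: W2.I5
cycle 17: W2.I6

Answer: 18 cycles, utilization 5/6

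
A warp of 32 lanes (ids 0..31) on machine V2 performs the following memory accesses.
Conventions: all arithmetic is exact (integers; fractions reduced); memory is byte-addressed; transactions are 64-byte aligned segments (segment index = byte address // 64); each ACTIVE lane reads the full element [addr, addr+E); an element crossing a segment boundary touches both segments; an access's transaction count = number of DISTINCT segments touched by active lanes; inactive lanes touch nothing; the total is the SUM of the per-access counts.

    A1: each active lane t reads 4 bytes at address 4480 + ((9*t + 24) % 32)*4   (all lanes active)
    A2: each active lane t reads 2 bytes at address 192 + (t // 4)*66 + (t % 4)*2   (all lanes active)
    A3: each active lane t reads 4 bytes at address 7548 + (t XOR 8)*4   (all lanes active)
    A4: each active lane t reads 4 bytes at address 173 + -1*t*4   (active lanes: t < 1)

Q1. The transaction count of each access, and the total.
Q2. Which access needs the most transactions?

A1: 2 transactions
A2: 8 transactions
A3: 3 transactions
A4: 1 transaction

Answer: 2,8,3,1; total 14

Answer: A2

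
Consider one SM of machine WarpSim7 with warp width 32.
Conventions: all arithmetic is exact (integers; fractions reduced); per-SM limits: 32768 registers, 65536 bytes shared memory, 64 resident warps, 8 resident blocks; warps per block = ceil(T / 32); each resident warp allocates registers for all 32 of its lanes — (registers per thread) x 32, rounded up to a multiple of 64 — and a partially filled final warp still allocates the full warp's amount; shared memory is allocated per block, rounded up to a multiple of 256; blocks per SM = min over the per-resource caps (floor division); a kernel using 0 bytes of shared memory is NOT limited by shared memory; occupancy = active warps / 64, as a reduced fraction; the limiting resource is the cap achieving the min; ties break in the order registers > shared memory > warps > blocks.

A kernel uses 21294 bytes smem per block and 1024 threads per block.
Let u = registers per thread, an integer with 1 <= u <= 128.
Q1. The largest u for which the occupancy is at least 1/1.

Answer: u = 16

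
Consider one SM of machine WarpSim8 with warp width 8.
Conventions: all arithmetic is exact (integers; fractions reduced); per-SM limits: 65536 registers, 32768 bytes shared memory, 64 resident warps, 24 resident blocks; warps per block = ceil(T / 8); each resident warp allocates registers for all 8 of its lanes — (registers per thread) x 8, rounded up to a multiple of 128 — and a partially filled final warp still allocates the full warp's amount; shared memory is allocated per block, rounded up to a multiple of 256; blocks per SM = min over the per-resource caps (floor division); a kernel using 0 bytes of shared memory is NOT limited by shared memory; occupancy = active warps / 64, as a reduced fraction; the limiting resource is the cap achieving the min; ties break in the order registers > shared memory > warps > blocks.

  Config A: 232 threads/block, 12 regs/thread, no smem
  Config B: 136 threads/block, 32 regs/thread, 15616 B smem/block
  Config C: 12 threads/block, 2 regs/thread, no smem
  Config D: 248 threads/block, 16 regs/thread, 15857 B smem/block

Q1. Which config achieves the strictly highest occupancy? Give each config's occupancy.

occupancies: A 29/32, B 17/32, C 3/4, D 31/32

Answer: D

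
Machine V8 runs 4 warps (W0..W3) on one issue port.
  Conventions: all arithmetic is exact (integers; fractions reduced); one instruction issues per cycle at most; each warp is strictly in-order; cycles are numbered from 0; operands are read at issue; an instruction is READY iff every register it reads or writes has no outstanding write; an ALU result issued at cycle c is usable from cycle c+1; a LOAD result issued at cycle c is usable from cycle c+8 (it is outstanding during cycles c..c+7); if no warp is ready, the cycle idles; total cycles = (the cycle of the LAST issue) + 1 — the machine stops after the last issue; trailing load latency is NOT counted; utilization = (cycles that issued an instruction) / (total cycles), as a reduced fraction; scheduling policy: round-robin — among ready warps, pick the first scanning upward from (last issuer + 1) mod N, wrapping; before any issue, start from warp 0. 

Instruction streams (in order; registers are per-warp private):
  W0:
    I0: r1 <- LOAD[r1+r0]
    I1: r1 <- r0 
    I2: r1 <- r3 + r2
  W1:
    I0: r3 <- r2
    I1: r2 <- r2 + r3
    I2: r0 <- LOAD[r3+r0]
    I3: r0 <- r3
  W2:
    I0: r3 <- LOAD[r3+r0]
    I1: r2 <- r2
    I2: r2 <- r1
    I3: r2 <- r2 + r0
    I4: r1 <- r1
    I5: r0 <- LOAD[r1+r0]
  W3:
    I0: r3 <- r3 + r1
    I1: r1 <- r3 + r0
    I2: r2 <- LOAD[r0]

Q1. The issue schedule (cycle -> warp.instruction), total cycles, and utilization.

cycle 0: W0.I0
cycle 1: W1.I0
cycle 2: W2.I0
cycle 3: W3.I0
cycle 4: W1.I1
cycle 5: W2.I1
cycle 6: W3.I1
cycle 7: W1.I2
cycle 8: W2.I2
cycle 9: W3.I2
cycle 10: W0.I1
cycle 11: W2.I3
cycle 12: W0.I2
cycle 13: W2.I4
cycle 14: W2.I5
cycle 15: W1.I3

Answer: 16 cycles, utilization 1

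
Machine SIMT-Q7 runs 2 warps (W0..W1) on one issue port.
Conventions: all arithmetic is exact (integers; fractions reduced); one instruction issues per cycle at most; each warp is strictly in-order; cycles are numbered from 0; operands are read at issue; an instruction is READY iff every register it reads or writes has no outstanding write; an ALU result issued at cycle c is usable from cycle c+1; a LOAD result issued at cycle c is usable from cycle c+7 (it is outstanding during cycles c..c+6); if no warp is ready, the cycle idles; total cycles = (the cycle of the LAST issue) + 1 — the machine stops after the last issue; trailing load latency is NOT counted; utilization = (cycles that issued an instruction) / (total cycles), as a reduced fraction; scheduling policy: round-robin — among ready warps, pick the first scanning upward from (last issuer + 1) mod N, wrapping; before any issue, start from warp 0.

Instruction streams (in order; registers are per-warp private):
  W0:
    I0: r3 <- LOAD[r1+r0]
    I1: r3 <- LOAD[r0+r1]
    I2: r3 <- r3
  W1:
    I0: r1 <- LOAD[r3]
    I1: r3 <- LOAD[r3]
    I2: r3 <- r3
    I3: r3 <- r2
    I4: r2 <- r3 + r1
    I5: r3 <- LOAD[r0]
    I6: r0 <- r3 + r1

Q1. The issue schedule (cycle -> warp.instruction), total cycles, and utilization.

cycle 0: W0.I0
cycle 1: W1.I0
cycle 2: W1.I1
cycle 3: idle
cycle 4: idle
cycle 5: idle
cycle 6: idle
cycle 7: W0.I1
cycle 8: idle
cycle 9: W1.I2
cycle 10: W1.I3
cycle 11: W1.I4
cycle 12: W1.I5
cycle 13: idle
cycle 14: W0.I2
cycle 15: idle
cycle 16: idle
cycle 17: idle
cycle 18: idle
cycle 19: W1.I6

Answer: 20 cycles, utilization 1/2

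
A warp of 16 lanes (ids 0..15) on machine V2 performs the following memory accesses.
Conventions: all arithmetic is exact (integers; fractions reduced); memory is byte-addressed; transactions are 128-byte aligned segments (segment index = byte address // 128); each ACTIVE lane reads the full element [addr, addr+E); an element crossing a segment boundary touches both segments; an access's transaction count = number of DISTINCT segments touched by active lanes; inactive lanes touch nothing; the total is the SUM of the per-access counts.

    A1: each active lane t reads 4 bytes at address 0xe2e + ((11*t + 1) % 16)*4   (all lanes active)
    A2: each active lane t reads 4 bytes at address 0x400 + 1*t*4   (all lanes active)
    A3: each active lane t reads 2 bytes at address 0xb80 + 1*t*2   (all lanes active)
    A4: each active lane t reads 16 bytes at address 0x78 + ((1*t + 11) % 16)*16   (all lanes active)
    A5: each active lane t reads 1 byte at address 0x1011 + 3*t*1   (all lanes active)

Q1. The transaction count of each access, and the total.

A1: 1 transaction
A2: 1 transaction
A3: 1 transaction
A4: 3 transactions
A5: 1 transaction

Answer: 1,1,1,3,1; total 7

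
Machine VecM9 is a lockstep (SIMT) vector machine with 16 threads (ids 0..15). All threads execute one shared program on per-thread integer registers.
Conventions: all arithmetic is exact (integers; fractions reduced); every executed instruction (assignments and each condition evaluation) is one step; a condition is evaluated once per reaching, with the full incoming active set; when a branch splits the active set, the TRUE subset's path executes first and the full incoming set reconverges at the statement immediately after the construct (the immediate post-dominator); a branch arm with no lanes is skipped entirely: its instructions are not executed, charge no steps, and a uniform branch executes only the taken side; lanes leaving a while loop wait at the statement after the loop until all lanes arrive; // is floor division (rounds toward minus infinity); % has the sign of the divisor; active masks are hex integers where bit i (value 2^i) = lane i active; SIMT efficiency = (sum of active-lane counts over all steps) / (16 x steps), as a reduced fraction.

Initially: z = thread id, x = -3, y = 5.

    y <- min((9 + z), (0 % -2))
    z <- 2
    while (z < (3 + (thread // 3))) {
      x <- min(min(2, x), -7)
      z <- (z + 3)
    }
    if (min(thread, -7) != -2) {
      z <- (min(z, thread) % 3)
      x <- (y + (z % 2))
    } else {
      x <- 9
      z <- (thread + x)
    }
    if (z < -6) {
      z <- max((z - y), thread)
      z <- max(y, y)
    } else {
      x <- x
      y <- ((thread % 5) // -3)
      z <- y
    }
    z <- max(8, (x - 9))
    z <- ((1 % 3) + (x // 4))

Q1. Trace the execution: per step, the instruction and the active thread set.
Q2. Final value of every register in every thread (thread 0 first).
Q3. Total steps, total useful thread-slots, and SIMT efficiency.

step 0: y <- min((9 + z), (0 % -2))  0xffff
step 1: z <- 2                       0xffff
step 2: eval (z < (3 + (thread // 3))) 0xffff
step 3: x <- min(min(2, x), -7)      0xffff
step 4: z <- (z + 3)                 0xffff
step 5: eval (z < (3 + (thread // 3))) 0xffff
step 6: x <- min(min(2, x), -7)      0xfe00
step 7: z <- (z + 3)                 0xfe00
step 8: eval (z < (3 + (thread // 3))) 0xfe00
step 9: eval (min(thread, -7) != -2) 0xffff
step 10: z <- (min(z, thread) % 3)    0xffff
step 11: x <- (y + (z % 2))           0xffff
step 12: eval (z < -6)                0xffff
step 13: x <- x                       0xffff
step 14: y <- ((thread % 5) // -3)    0xffff
step 15: z <- y                       0xffff
step 16: z <- max(8, (x - 9))         0xffff
step 17: z <- ((1 % 3) + (x // 4))    0xffff

Answer: 18 steps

z: 1,1,1,1,1,1,1,1,1,1,1,1,1,1,1,1
x: 0,1,0,0,1,0,0,0,0,0,0,0,0,0,0,0
y: 0,-1,-1,-1,-2,0,-1,-1,-1,-2,0,-1,-1,-1,-2,0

steps = 18; useful = 261; efficiency = 261/288 = 29/32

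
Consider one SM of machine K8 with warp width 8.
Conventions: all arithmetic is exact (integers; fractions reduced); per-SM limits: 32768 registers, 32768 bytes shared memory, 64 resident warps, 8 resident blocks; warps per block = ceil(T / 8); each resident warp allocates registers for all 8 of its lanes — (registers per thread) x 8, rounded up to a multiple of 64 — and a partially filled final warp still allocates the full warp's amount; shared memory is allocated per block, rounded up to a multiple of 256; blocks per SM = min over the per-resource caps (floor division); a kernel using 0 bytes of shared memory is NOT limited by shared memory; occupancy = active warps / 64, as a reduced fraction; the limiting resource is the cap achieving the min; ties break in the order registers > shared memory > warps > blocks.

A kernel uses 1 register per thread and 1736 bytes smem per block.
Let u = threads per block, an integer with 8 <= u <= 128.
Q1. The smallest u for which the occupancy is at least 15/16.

Answer: u = 57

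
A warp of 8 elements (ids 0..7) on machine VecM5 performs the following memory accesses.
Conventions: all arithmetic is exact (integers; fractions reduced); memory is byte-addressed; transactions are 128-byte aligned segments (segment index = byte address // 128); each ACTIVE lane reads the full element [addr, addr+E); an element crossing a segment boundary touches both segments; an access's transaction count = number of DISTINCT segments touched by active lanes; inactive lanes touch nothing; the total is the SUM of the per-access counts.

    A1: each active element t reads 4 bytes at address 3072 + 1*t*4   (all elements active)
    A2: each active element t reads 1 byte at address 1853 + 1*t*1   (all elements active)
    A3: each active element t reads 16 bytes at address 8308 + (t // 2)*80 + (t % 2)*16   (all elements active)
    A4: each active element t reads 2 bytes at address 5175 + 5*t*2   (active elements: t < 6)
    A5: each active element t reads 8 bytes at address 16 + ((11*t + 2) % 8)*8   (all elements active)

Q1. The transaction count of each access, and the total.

A1: 1 transaction
A2: 1 transaction
A3: 4 transactions
A4: 1 transaction
A5: 1 transaction

Answer: 1,1,4,1,1; total 8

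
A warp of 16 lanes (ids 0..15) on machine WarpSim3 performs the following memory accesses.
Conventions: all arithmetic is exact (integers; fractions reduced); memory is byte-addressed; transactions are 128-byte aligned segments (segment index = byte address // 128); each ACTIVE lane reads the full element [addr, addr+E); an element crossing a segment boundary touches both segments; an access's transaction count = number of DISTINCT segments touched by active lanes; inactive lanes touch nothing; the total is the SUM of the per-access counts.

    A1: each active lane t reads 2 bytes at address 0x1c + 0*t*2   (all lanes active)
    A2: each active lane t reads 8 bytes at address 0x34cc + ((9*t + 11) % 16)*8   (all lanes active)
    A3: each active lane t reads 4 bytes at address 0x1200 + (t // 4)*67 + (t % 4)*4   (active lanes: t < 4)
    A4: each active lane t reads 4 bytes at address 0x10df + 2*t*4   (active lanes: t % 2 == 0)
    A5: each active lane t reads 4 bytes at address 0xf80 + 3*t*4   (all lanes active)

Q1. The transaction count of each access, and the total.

A1: 1 transaction
A2: 2 transactions
A3: 1 transaction
A4: 2 transactions
A5: 2 transactions

Answer: 1,2,1,2,2; total 8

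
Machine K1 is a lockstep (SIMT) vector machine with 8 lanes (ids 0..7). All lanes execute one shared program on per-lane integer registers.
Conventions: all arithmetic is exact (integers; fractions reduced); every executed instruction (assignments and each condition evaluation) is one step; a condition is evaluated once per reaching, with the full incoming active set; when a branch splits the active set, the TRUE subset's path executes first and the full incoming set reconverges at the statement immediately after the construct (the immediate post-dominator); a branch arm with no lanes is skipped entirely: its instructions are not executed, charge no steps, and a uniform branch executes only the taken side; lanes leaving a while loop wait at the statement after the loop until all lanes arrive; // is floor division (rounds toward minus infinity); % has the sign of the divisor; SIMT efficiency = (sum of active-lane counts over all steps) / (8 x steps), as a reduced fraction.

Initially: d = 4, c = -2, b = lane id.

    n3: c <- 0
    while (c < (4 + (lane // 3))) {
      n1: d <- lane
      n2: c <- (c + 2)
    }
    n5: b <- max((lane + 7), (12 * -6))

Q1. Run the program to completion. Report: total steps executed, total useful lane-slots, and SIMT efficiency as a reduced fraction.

Answer: 12 steps, 87 useful, 29/32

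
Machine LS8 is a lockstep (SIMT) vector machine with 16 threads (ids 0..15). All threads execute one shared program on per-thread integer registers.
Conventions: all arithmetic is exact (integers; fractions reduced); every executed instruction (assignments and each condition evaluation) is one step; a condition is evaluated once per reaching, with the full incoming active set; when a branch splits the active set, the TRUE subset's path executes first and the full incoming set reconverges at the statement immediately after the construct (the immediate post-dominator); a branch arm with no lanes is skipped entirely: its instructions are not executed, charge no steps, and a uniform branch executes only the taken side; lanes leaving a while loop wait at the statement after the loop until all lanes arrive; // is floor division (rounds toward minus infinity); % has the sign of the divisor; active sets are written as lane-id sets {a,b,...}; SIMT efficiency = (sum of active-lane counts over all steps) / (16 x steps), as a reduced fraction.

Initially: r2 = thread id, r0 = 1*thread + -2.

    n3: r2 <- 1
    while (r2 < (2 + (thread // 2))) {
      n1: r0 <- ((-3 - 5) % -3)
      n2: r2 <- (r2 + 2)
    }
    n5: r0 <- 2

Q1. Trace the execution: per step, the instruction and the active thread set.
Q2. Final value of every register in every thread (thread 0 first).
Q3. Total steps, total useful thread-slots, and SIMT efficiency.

step 0: r2 <- 1                      {0,1,2,3,4,5,6,7,8,9,10,11,12,13,14,15}
step 1: eval (r2 < (2 + (thread // 2))) {0,1,2,3,4,5,6,7,8,9,10,11,12,13,14,15}
step 2: r0 <- ((-3 - 5) % -3)        {0,1,2,3,4,5,6,7,8,9,10,11,12,13,14,15}
step 3: r2 <- (r2 + 2)               {0,1,2,3,4,5,6,7,8,9,10,11,12,13,14,15}
step 4: eval (r2 < (2 + (thread // 2))) {0,1,2,3,4,5,6,7,8,9,10,11,12,13,14,15}
step 5: r0 <- ((-3 - 5) % -3)        {4,5,6,7,8,9,10,11,12,13,14,15}
step 6: r2 <- (r2 + 2)               {4,5,6,7,8,9,10,11,12,13,14,15}
step 7: eval (r2 < (2 + (thread // 2))) {4,5,6,7,8,9,10,11,12,13,14,15}
step 8: r0 <- ((-3 - 5) % -3)        {8,9,10,11,12,13,14,15}
step 9: r2 <- (r2 + 2)               {8,9,10,11,12,13,14,15}
step 10: eval (r2 < (2 + (thread // 2))) {8,9,10,11,12,13,14,15}
step 11: r0 <- ((-3 - 5) % -3)        {12,13,14,15}
step 12: r2 <- (r2 + 2)               {12,13,14,15}
step 13: eval (r2 < (2 + (thread // 2))) {12,13,14,15}
step 14: r0 <- 2                      {0,1,2,3,4,5,6,7,8,9,10,11,12,13,14,15}

Answer: 15 steps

r2: 3,3,3,3,5,5,5,5,7,7,7,7,9,9,9,9
r0: 2,2,2,2,2,2,2,2,2,2,2,2,2,2,2,2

steps = 15; useful = 168; efficiency = 168/240 = 7/10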